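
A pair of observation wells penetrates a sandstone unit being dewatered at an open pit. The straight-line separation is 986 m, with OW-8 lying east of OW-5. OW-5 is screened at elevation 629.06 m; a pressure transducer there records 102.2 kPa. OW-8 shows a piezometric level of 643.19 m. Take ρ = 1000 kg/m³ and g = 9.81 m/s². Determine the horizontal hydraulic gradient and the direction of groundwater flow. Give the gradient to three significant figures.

i ≈ 0.00376; groundwater flows toward the west

Pressure head at OW-5: ψ = P/(ρg) = 102.2×1000 / (1000 × 9.81) = 10.42 m.
Total head at OW-5: h = z + ψ = 629.06 + 10.42 = 639.48 m.
Total head at OW-8: h = 643.19 m (water level in the piezometer is the total head).
Head difference: h(OW-5) − h(OW-8) = 639.48 − 643.19 = -3.71 m.
Hydraulic gradient: i = |Δh| / L = 3.71 / 986 = 0.00376.
Flow is from higher to lower head: from OW-8 toward OW-5, i.e. toward the west.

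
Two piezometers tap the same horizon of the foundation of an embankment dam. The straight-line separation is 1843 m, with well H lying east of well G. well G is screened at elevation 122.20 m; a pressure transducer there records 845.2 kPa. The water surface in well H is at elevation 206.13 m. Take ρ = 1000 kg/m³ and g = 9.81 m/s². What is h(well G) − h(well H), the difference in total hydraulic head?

Δh ≈ 2.23 m

Pressure head at well G: ψ = P/(ρg) = 845.2×1000 / (1000 × 9.81) = 86.16 m.
Total head at well G: h = z + ψ = 122.20 + 86.16 = 208.36 m.
Total head at well H: h = 206.13 m (water level in the piezometer is the total head).
Head difference: h(well G) − h(well H) = 208.36 − 206.13 = 2.23 m.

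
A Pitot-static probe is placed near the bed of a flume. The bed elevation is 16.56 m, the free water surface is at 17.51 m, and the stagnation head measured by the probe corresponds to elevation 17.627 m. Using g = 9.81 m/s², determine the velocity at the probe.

v ≈ 1.52 m/s

Near the bed, under hydrostatic conditions, the piezometric head (z + ψ) equals the free-surface elevation, 17.51 m.
Velocity head = total − piezometric = 17.627 − 17.51 = 0.117 m.
v = √(2g·h_v) = √(2 × 9.81 × 0.117) = 1.52 m/s.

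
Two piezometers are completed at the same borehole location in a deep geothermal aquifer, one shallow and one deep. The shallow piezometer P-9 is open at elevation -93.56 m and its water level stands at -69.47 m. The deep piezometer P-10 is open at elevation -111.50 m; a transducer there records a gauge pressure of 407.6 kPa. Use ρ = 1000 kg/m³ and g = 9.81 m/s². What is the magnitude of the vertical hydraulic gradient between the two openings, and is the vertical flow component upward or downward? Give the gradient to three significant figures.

|i_v| ≈ 0.0268; vertical flow is downward

Total head at P-9: h = -69.47 m (water level in the standpipe).
Pressure head at P-10: ψ = P/(ρg) = 407.6×1000 / (1000 × 9.81) = 41.55 m.
Total head at P-10: h = z + ψ = -111.50 + 41.55 = -69.95 m.
Δh = h(P-9) − h(P-10) = -69.47 − (-69.95) = 0.48 m.
Vertical separation Δz = -93.56 − (-111.50) = 17.94 m.
|i_v| = |Δh| / Δz = 0.48 / 17.94 = 0.0268.
Head is higher in the shallow piezometer, so vertical flow is downward (recharge condition).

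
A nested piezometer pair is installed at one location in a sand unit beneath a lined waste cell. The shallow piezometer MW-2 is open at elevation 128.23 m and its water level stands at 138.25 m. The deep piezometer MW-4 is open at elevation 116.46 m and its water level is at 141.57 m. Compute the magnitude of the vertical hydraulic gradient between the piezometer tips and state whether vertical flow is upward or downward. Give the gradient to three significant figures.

|i_v| ≈ 0.282; vertical flow is upward

Total head at MW-2: h = 138.25 m (water level in the standpipe).
Total head at MW-4: h = 141.57 m.
Δh = h(MW-2) − h(MW-4) = 138.25 − 141.57 = -3.32 m.
Vertical separation Δz = 128.23 − 116.46 = 11.77 m.
|i_v| = |Δh| / Δz = 3.32 / 11.77 = 0.282.
Head is higher in the deep piezometer, so vertical flow is upward (discharge condition).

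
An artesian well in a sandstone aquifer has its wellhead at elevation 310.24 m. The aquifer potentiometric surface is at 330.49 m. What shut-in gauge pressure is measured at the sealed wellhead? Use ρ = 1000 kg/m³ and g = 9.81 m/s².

P ≈ 199 kPa

Head above the cap: Δh = 330.49 − 310.24 = 20.25 m.
P = ρgΔh = 1000 × 9.81 × 20.25 = 198652 Pa ≈ 199 kPa.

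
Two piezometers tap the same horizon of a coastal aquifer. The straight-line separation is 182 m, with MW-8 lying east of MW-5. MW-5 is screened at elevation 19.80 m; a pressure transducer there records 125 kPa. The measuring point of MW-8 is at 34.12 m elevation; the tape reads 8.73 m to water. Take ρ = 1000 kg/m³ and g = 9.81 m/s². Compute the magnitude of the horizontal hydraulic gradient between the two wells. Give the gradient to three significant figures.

Pressure head at MW-5: ψ = P/(ρg) = 125×1000 / (1000 × 9.81) = 12.74 m.
Total head at MW-5: h = z + ψ = 19.80 + 12.74 = 32.54 m.
Total head at MW-8: h = 34.12 − 8.73 = 25.39 m.
Head difference: h(MW-5) − h(MW-8) = 32.54 − 25.39 = 7.15 m.
Hydraulic gradient: i = |Δh| / L = 7.15 / 182 = 0.0393.

i ≈ 0.0393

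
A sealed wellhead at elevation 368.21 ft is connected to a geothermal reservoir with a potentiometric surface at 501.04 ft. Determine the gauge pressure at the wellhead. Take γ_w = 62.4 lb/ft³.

P ≈ 57.6 psi

Head above the cap: Δh = 501.04 − 368.21 = 132.83 ft.
P = γΔh/144 = 62.4 × 132.83 / 144 = 57.6 psi.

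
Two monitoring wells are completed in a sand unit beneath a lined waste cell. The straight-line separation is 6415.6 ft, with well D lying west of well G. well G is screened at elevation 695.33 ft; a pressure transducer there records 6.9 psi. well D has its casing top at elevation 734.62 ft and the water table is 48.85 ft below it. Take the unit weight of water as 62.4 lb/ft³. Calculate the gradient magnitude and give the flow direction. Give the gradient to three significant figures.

i ≈ 0.00397; groundwater flows toward the west

Pressure head at well G: ψ = 144·P/γ = 144 × 6.9 / 62.4 = 15.92 ft.
Total head at well G: h = z + ψ = 695.33 + 15.92 = 711.25 ft.
Total head at well D: h = 734.62 − 48.85 = 685.77 ft.
Head difference: h(well G) − h(well D) = 711.25 − 685.77 = 25.48 ft.
Hydraulic gradient: i = |Δh| / L = 25.48 / 6415.6 = 0.00397.
Flow is from higher to lower head: from well G toward well D, i.e. toward the west.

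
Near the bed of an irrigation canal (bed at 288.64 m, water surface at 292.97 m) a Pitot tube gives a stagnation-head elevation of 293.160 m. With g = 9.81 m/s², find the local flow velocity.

v ≈ 1.93 m/s

Near the bed, under hydrostatic conditions, the piezometric head (z + ψ) equals the free-surface elevation, 292.97 m.
Velocity head = total − piezometric = 293.160 − 292.97 = 0.190 m.
v = √(2g·h_v) = √(2 × 9.81 × 0.190) = 1.93 m/s.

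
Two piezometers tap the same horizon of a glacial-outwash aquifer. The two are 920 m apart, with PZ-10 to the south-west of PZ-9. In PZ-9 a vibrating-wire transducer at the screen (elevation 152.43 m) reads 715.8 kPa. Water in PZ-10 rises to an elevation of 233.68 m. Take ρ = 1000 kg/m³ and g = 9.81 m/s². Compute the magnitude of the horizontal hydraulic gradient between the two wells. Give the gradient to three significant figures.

i ≈ 0.00900

Pressure head at PZ-9: ψ = P/(ρg) = 715.8×1000 / (1000 × 9.81) = 72.97 m.
Total head at PZ-9: h = z + ψ = 152.43 + 72.97 = 225.40 m.
Total head at PZ-10: h = 233.68 m (water level in the piezometer is the total head).
Head difference: h(PZ-9) − h(PZ-10) = 225.40 − 233.68 = -8.28 m.
Hydraulic gradient: i = |Δh| / L = 8.28 / 920 = 0.00900.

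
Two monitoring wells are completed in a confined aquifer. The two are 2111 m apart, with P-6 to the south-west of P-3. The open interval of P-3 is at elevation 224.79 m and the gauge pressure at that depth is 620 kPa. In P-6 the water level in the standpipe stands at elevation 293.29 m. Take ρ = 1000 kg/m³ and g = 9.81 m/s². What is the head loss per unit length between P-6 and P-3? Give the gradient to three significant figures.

i ≈ 0.00251 m/m

Pressure head at P-3: ψ = P/(ρg) = 620×1000 / (1000 × 9.81) = 63.20 m.
Total head at P-3: h = z + ψ = 224.79 + 63.20 = 287.99 m.
Total head at P-6: h = 293.29 m (water level in the piezometer is the total head).
Head difference: h(P-3) − h(P-6) = 287.99 − 293.29 = -5.30 m.
Hydraulic gradient: i = |Δh| / L = 5.30 / 2111 = 0.00251.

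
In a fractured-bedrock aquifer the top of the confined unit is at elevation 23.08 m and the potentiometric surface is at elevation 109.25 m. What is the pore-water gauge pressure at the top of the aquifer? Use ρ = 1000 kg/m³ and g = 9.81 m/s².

Pressure head at the aquifer top: ψ = h − z = 109.25 − 23.08 = 86.17 m.
P = ρgψ = 1000 × 9.81 × 86.17 = 845328 Pa ≈ 845 kPa.

P ≈ 845 kPa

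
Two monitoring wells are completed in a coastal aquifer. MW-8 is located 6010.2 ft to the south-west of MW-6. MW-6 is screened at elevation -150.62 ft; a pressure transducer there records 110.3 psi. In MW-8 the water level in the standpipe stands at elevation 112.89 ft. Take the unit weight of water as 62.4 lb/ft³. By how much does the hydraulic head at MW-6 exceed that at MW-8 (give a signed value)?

Pressure head at MW-6: ψ = 144·P/γ = 144 × 110.3 / 62.4 = 254.54 ft.
Total head at MW-6: h = z + ψ = -150.62 + 254.54 = 103.92 ft.
Total head at MW-8: h = 112.89 ft (water level in the piezometer is the total head).
Head difference: h(MW-6) − h(MW-8) = 103.92 − 112.89 = -8.97 ft.

Δh ≈ -8.97 ft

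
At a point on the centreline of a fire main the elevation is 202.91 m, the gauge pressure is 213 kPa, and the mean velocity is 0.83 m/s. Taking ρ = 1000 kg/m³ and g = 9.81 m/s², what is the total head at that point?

h ≈ 224.66 m

Pressure head ψ = P/(ρg) = 213×1000 / (1000 × 9.81) = 21.71 m.
Velocity head = v²/(2g) = 0.83² / (2 × 9.81) = 0.035 m.
h = z + ψ + v²/(2g) = 202.91 + 21.71 + 0.035 = 224.66 m.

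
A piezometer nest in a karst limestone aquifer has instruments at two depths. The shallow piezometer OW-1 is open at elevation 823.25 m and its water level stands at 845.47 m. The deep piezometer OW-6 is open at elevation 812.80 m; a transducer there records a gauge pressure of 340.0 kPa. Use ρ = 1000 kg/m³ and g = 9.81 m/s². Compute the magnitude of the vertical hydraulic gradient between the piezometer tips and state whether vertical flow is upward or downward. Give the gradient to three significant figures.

|i_v| ≈ 0.190; vertical flow is upward

Total head at OW-1: h = 845.47 m (water level in the standpipe).
Pressure head at OW-6: ψ = P/(ρg) = 340.0×1000 / (1000 × 9.81) = 34.66 m.
Total head at OW-6: h = z + ψ = 812.80 + 34.66 = 847.46 m.
Δh = h(OW-1) − h(OW-6) = 845.47 − 847.46 = -1.99 m.
Vertical separation Δz = 823.25 − 812.80 = 10.45 m.
|i_v| = |Δh| / Δz = 1.99 / 10.45 = 0.190.
Head is higher in the deep piezometer, so vertical flow is upward (discharge condition).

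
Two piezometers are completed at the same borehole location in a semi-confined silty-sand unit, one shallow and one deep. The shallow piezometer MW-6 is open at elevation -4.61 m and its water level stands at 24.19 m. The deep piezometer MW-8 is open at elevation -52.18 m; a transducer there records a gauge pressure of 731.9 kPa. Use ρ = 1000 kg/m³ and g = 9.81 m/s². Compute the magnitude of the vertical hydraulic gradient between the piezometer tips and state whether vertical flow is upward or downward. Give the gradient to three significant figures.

|i_v| ≈ 0.0370; vertical flow is downward

Total head at MW-6: h = 24.19 m (water level in the standpipe).
Pressure head at MW-8: ψ = P/(ρg) = 731.9×1000 / (1000 × 9.81) = 74.61 m.
Total head at MW-8: h = z + ψ = -52.18 + 74.61 = 22.43 m.
Δh = h(MW-6) − h(MW-8) = 24.19 − 22.43 = 1.76 m.
Vertical separation Δz = -4.61 − (-52.18) = 47.57 m.
|i_v| = |Δh| / Δz = 1.76 / 47.57 = 0.0370.
Head is higher in the shallow piezometer, so vertical flow is downward (recharge condition).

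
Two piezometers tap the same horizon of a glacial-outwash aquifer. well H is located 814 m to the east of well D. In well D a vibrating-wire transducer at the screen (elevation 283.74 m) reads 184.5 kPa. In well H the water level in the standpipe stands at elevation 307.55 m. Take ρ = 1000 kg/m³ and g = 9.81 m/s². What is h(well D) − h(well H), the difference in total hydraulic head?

Δh ≈ -5.00 m

Pressure head at well D: ψ = P/(ρg) = 184.5×1000 / (1000 × 9.81) = 18.81 m.
Total head at well D: h = z + ψ = 283.74 + 18.81 = 302.55 m.
Total head at well H: h = 307.55 m (water level in the piezometer is the total head).
Head difference: h(well D) − h(well H) = 302.55 − 307.55 = -5.00 m.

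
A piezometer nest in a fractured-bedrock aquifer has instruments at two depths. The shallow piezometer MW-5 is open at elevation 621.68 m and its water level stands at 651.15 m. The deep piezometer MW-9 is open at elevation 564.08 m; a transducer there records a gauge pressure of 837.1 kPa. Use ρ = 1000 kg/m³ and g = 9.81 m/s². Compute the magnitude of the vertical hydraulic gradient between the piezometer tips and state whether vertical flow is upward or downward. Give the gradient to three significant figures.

Total head at MW-5: h = 651.15 m (water level in the standpipe).
Pressure head at MW-9: ψ = P/(ρg) = 837.1×1000 / (1000 × 9.81) = 85.33 m.
Total head at MW-9: h = z + ψ = 564.08 + 85.33 = 649.41 m.
Δh = h(MW-5) − h(MW-9) = 651.15 − 649.41 = 1.74 m.
Vertical separation Δz = 621.68 − 564.08 = 57.60 m.
|i_v| = |Δh| / Δz = 1.74 / 57.60 = 0.0302.
Head is higher in the shallow piezometer, so vertical flow is downward (recharge condition).

|i_v| ≈ 0.0302; vertical flow is downward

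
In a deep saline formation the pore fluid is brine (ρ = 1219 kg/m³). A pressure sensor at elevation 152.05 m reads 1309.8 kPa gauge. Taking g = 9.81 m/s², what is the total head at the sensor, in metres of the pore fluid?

ψ = P/(ρg) = 1309.8×1000 / (1219 × 9.81) = 109.53 m.
h = z + ψ = 152.05 + 109.53 = 261.58 m.

h ≈ 261.58 m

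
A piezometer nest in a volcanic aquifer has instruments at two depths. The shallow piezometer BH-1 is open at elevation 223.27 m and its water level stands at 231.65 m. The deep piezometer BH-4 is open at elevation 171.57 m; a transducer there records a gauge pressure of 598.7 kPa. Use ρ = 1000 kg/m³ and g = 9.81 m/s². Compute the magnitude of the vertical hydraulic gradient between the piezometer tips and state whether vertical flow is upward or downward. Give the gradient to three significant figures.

|i_v| ≈ 0.0184; vertical flow is upward

Total head at BH-1: h = 231.65 m (water level in the standpipe).
Pressure head at BH-4: ψ = P/(ρg) = 598.7×1000 / (1000 × 9.81) = 61.03 m.
Total head at BH-4: h = z + ψ = 171.57 + 61.03 = 232.60 m.
Δh = h(BH-1) − h(BH-4) = 231.65 − 232.60 = -0.95 m.
Vertical separation Δz = 223.27 − 171.57 = 51.70 m.
|i_v| = |Δh| / Δz = 0.95 / 51.70 = 0.0184.
Head is higher in the deep piezometer, so vertical flow is upward (discharge condition).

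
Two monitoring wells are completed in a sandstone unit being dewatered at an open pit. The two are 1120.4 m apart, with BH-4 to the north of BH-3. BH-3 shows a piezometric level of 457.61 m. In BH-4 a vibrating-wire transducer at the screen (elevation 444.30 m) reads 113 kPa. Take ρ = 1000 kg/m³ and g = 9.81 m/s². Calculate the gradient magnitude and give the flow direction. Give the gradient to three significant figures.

Total head at BH-3: h = 457.61 m (water level in the piezometer is the total head).
Pressure head at BH-4: ψ = P/(ρg) = 113×1000 / (1000 × 9.81) = 11.52 m.
Total head at BH-4: h = z + ψ = 444.30 + 11.52 = 455.82 m.
Head difference: h(BH-3) − h(BH-4) = 457.61 − 455.82 = 1.79 m.
Hydraulic gradient: i = |Δh| / L = 1.79 / 1120.4 = 0.00160.
Flow is from higher to lower head: from BH-3 toward BH-4, i.e. toward the north.

i ≈ 0.00160; groundwater flows toward the north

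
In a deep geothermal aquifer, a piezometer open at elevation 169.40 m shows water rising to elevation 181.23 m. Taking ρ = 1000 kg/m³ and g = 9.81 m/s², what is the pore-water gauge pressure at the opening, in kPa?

P ≈ 116 kPa

Pressure head ψ = h − z = 181.23 − 169.40 = 11.83 m.
P = ρgψ = 1000 × 9.81 × 11.83 = 116052 Pa ≈ 116 kPa.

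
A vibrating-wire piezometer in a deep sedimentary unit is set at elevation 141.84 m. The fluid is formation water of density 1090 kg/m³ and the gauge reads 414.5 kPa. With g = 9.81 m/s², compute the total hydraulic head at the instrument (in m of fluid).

ψ = P/(ρg) = 414.5×1000 / (1090 × 9.81) = 38.76 m.
h = z + ψ = 141.84 + 38.76 = 180.60 m.

h ≈ 180.60 m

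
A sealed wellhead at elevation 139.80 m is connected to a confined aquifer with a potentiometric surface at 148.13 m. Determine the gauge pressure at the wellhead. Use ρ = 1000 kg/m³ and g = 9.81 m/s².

P ≈ 81.7 kPa

Head above the cap: Δh = 148.13 − 139.80 = 8.33 m.
P = ρgΔh = 1000 × 9.81 × 8.33 = 81717 Pa ≈ 81.7 kPa.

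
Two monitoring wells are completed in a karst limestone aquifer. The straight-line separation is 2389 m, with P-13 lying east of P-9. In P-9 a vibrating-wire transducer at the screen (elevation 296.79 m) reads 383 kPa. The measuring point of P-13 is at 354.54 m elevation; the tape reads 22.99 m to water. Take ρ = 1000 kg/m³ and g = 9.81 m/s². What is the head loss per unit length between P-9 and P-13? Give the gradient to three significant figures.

Pressure head at P-9: ψ = P/(ρg) = 383×1000 / (1000 × 9.81) = 39.04 m.
Total head at P-9: h = z + ψ = 296.79 + 39.04 = 335.83 m.
Total head at P-13: h = 354.54 − 22.99 = 331.55 m.
Head difference: h(P-9) − h(P-13) = 335.83 − 331.55 = 4.28 m.
Hydraulic gradient: i = |Δh| / L = 4.28 / 2389 = 0.00179.

i ≈ 0.00179 m/m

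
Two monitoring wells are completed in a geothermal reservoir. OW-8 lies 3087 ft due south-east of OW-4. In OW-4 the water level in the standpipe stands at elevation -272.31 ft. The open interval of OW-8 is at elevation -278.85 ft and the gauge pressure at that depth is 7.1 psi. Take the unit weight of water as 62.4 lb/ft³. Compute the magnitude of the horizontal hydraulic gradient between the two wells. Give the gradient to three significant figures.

Total head at OW-4: h = -272.31 ft (water level in the piezometer is the total head).
Pressure head at OW-8: ψ = 144·P/γ = 144 × 7.1 / 62.4 = 16.38 ft.
Total head at OW-8: h = z + ψ = -278.85 + 16.38 = -262.47 ft.
Head difference: h(OW-4) − h(OW-8) = -272.31 − (-262.47) = -9.84 ft.
Hydraulic gradient: i = |Δh| / L = 9.84 / 3087 = 0.00319.

i ≈ 0.00319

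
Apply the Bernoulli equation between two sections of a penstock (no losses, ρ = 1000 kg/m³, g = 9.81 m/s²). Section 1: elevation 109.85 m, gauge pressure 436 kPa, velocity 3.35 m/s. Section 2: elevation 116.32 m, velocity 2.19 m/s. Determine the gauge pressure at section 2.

Pressure head at 1: ψ₁ = P₁/(ρg) = 436×1000 / (1000 × 9.81) = 44.44 m.
Velocity heads: v₁²/2g = 3.35²/19.62 = 0.572 m; v₂²/2g = 2.19²/19.62 = 0.244 m.
Total head H = z₁ + ψ₁ + v₁²/2g = 109.85 + 44.44 + 0.572 = 154.86 m.
ψ₂ = H − z₂ − v₂²/2g = 154.86 − 116.32 − 0.244 = 38.30 m.
P₂ = ρgψ₂ = 1000 × 9.81 × 38.30 ≈ 376 kPa.

P₂ ≈ 376 kPa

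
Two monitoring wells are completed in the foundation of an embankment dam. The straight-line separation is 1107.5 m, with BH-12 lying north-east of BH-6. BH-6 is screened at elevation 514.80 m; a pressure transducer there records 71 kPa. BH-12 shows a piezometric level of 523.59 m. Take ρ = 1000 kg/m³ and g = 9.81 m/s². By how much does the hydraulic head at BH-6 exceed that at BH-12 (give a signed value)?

Δh ≈ -1.55 m

Pressure head at BH-6: ψ = P/(ρg) = 71×1000 / (1000 × 9.81) = 7.24 m.
Total head at BH-6: h = z + ψ = 514.80 + 7.24 = 522.04 m.
Total head at BH-12: h = 523.59 m (water level in the piezometer is the total head).
Head difference: h(BH-6) − h(BH-12) = 522.04 − 523.59 = -1.55 m.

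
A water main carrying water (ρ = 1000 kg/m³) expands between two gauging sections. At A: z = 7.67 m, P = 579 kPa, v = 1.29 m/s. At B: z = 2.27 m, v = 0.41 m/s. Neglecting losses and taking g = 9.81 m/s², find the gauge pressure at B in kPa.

Pressure head at A: ψ₁ = P₁/(ρg) = 579×1000 / (1000 × 9.81) = 59.02 m.
Velocity heads: v₁²/2g = 1.29²/19.62 = 0.085 m; v₂²/2g = 0.41²/19.62 = 0.009 m.
Total head H = z₁ + ψ₁ + v₁²/2g = 7.67 + 59.02 + 0.085 = 66.77 m.
ψ₂ = H − z₂ − v₂²/2g = 66.77 − 2.27 − 0.009 = 64.49 m.
P₂ = ρgψ₂ = 1000 × 9.81 × 64.49 ≈ 633 kPa.

P₂ ≈ 633 kPa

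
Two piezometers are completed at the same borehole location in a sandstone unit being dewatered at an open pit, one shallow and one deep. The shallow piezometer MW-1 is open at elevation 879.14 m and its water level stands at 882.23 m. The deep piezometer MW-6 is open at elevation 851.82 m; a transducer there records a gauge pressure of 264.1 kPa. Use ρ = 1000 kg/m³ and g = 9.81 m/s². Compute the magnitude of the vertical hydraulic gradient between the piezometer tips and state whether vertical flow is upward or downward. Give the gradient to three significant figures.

Total head at MW-1: h = 882.23 m (water level in the standpipe).
Pressure head at MW-6: ψ = P/(ρg) = 264.1×1000 / (1000 × 9.81) = 26.92 m.
Total head at MW-6: h = z + ψ = 851.82 + 26.92 = 878.74 m.
Δh = h(MW-1) − h(MW-6) = 882.23 − 878.74 = 3.49 m.
Vertical separation Δz = 879.14 − 851.82 = 27.32 m.
|i_v| = |Δh| / Δz = 3.49 / 27.32 = 0.128.
Head is higher in the shallow piezometer, so vertical flow is downward (recharge condition).

|i_v| ≈ 0.128; vertical flow is downward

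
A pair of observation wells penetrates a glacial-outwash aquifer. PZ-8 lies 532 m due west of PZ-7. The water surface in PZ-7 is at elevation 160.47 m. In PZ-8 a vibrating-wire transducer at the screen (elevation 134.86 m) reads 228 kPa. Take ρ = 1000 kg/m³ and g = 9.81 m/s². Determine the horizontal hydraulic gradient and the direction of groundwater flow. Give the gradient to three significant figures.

i ≈ 0.00445; groundwater flows toward the west

Total head at PZ-7: h = 160.47 m (water level in the piezometer is the total head).
Pressure head at PZ-8: ψ = P/(ρg) = 228×1000 / (1000 × 9.81) = 23.24 m.
Total head at PZ-8: h = z + ψ = 134.86 + 23.24 = 158.10 m.
Head difference: h(PZ-7) − h(PZ-8) = 160.47 − 158.10 = 2.37 m.
Hydraulic gradient: i = |Δh| / L = 2.37 / 532 = 0.00445.
Flow is from higher to lower head: from PZ-7 toward PZ-8, i.e. toward the west.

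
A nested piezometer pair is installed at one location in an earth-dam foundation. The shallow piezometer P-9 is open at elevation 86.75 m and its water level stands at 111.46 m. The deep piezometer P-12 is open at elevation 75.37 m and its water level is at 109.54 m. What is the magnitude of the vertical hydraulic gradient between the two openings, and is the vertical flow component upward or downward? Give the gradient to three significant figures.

|i_v| ≈ 0.169; vertical flow is downward

Total head at P-9: h = 111.46 m (water level in the standpipe).
Total head at P-12: h = 109.54 m.
Δh = h(P-9) − h(P-12) = 111.46 − 109.54 = 1.92 m.
Vertical separation Δz = 86.75 − 75.37 = 11.38 m.
|i_v| = |Δh| / Δz = 1.92 / 11.38 = 0.169.
Head is higher in the shallow piezometer, so vertical flow is downward (recharge condition).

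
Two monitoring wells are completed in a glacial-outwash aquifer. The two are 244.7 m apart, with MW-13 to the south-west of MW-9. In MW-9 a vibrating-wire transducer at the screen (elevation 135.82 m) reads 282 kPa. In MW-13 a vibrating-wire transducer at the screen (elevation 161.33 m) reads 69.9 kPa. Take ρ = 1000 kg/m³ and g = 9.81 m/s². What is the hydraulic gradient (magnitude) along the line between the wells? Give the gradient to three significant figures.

i ≈ 0.0159

Pressure head at MW-9: ψ = P/(ρg) = 282×1000 / (1000 × 9.81) = 28.75 m.
Total head at MW-9: h = z + ψ = 135.82 + 28.75 = 164.57 m.
Pressure head at MW-13: ψ = P/(ρg) = 69.9×1000 / (1000 × 9.81) = 7.13 m.
Total head at MW-13: h = z + ψ = 161.33 + 7.13 = 168.46 m.
Head difference: h(MW-9) − h(MW-13) = 164.57 − 168.46 = -3.89 m.
Hydraulic gradient: i = |Δh| / L = 3.89 / 244.7 = 0.0159.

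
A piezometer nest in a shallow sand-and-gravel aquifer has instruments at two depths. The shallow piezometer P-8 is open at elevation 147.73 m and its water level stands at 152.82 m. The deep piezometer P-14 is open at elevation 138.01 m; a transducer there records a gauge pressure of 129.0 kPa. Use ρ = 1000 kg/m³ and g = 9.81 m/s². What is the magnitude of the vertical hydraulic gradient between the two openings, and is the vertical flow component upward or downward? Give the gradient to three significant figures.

Total head at P-8: h = 152.82 m (water level in the standpipe).
Pressure head at P-14: ψ = P/(ρg) = 129.0×1000 / (1000 × 9.81) = 13.15 m.
Total head at P-14: h = z + ψ = 138.01 + 13.15 = 151.16 m.
Δh = h(P-8) − h(P-14) = 152.82 − 151.16 = 1.66 m.
Vertical separation Δz = 147.73 − 138.01 = 9.72 m.
|i_v| = |Δh| / Δz = 1.66 / 9.72 = 0.171.
Head is higher in the shallow piezometer, so vertical flow is downward (recharge condition).

|i_v| ≈ 0.171; vertical flow is downward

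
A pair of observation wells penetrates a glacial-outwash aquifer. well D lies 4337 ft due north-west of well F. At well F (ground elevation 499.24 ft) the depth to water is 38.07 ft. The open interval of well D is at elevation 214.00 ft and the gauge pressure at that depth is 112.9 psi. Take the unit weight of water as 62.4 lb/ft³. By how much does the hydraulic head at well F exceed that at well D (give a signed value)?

Total head at well F: h = 499.24 − 38.07 = 461.17 ft.
Pressure head at well D: ψ = 144·P/γ = 144 × 112.9 / 62.4 = 260.54 ft.
Total head at well D: h = z + ψ = 214.00 + 260.54 = 474.54 ft.
Head difference: h(well F) − h(well D) = 461.17 − 474.54 = -13.37 ft.

Δh ≈ -13.37 ft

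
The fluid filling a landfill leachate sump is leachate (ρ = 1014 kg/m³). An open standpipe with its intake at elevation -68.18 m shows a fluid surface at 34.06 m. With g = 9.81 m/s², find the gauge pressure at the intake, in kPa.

Pressure head ψ = h − z = 34.06 − (-68.18) = 102.24 m.
P = ρgψ = 1014 × 9.81 × 102.24 = 1017016 Pa ≈ 1020 kPa.

P ≈ 1020 kPa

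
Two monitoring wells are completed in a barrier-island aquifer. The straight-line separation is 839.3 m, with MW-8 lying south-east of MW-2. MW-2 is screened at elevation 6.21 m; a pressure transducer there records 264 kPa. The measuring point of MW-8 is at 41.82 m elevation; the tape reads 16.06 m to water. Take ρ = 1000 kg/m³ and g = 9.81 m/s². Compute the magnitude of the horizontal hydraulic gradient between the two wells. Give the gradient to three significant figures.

i ≈ 0.00877

Pressure head at MW-2: ψ = P/(ρg) = 264×1000 / (1000 × 9.81) = 26.91 m.
Total head at MW-2: h = z + ψ = 6.21 + 26.91 = 33.12 m.
Total head at MW-8: h = 41.82 − 16.06 = 25.76 m.
Head difference: h(MW-2) − h(MW-8) = 33.12 − 25.76 = 7.36 m.
Hydraulic gradient: i = |Δh| / L = 7.36 / 839.3 = 0.00877.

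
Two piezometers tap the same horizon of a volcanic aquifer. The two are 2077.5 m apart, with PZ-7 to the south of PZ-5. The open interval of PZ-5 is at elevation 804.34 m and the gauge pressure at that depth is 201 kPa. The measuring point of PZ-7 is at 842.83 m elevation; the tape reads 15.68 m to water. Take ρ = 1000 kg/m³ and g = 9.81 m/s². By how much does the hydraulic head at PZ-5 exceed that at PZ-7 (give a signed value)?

Pressure head at PZ-5: ψ = P/(ρg) = 201×1000 / (1000 × 9.81) = 20.49 m.
Total head at PZ-5: h = z + ψ = 804.34 + 20.49 = 824.83 m.
Total head at PZ-7: h = 842.83 − 15.68 = 827.15 m.
Head difference: h(PZ-5) − h(PZ-7) = 824.83 − 827.15 = -2.32 m.

Δh ≈ -2.32 m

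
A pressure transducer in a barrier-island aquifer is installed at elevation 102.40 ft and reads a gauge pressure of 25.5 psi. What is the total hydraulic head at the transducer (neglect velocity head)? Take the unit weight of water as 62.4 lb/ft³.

h ≈ 161.25 ft

ψ = 144·P/γ = 144 × 25.5 / 62.4 = 58.85 ft.
h = z + ψ = 102.40 + 58.85 = 161.25 ft.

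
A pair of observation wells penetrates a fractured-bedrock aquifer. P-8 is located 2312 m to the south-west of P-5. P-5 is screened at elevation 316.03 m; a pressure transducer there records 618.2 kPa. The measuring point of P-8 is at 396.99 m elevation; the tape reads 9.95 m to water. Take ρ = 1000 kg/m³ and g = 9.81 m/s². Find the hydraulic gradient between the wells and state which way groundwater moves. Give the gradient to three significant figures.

Pressure head at P-5: ψ = P/(ρg) = 618.2×1000 / (1000 × 9.81) = 63.02 m.
Total head at P-5: h = z + ψ = 316.03 + 63.02 = 379.05 m.
Total head at P-8: h = 396.99 − 9.95 = 387.04 m.
Head difference: h(P-5) − h(P-8) = 379.05 − 387.04 = -7.99 m.
Hydraulic gradient: i = |Δh| / L = 7.99 / 2312 = 0.00346.
Flow is from higher to lower head: from P-8 toward P-5, i.e. toward the north-east.

i ≈ 0.00346; groundwater flows toward the north-east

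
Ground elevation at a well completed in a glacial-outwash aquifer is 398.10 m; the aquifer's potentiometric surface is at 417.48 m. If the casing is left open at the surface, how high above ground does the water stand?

Water rises to the potentiometric surface, so the rise above ground = 417.48 − 398.10 = 19.38 m.

≈ 19.38 m above ground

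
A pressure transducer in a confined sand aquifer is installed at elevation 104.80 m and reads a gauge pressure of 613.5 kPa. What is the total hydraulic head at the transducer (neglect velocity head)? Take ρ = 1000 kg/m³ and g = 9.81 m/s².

h ≈ 167.34 m

ψ = P/(ρg) = 613.5×1000 / (1000 × 9.81) = 62.54 m.
h = z + ψ = 104.80 + 62.54 = 167.34 m.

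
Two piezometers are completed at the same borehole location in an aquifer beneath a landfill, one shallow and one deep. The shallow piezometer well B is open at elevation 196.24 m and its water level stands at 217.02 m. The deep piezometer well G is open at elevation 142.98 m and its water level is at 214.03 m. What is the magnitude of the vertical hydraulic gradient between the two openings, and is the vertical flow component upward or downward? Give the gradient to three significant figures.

|i_v| ≈ 0.0561; vertical flow is downward

Total head at well B: h = 217.02 m (water level in the standpipe).
Total head at well G: h = 214.03 m.
Δh = h(well B) − h(well G) = 217.02 − 214.03 = 2.99 m.
Vertical separation Δz = 196.24 − 142.98 = 53.26 m.
|i_v| = |Δh| / Δz = 2.99 / 53.26 = 0.0561.
Head is higher in the shallow piezometer, so vertical flow is downward (recharge condition).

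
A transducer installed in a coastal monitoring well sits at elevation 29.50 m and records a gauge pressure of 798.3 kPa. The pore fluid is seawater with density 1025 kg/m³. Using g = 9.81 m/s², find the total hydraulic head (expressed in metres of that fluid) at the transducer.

h ≈ 108.89 m

ψ = P/(ρg) = 798.3×1000 / (1025 × 9.81) = 79.39 m.
h = z + ψ = 29.50 + 79.39 = 108.89 m.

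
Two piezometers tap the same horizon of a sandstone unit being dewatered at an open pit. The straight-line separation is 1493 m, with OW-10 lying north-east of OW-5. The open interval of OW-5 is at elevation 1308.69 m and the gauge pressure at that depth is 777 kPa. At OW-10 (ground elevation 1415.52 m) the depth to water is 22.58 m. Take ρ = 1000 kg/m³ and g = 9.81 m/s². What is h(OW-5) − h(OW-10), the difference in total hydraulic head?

Pressure head at OW-5: ψ = P/(ρg) = 777×1000 / (1000 × 9.81) = 79.20 m.
Total head at OW-5: h = z + ψ = 1308.69 + 79.20 = 1387.89 m.
Total head at OW-10: h = 1415.52 − 22.58 = 1392.94 m.
Head difference: h(OW-5) − h(OW-10) = 1387.89 − 1392.94 = -5.05 m.

Δh ≈ -5.05 m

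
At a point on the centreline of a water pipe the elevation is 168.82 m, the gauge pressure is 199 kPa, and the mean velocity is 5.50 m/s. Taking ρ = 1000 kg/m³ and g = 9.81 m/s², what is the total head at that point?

Pressure head ψ = P/(ρg) = 199×1000 / (1000 × 9.81) = 20.29 m.
Velocity head = v²/(2g) = 5.50² / (2 × 9.81) = 1.542 m.
h = z + ψ + v²/(2g) = 168.82 + 20.29 + 1.542 = 190.65 m.

h ≈ 190.65 m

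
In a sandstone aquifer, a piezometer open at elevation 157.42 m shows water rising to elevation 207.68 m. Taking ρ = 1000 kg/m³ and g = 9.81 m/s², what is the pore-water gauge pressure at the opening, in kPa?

Pressure head ψ = h − z = 207.68 − 157.42 = 50.26 m.
P = ρgψ = 1000 × 9.81 × 50.26 = 493051 Pa ≈ 493 kPa.

P ≈ 493 kPa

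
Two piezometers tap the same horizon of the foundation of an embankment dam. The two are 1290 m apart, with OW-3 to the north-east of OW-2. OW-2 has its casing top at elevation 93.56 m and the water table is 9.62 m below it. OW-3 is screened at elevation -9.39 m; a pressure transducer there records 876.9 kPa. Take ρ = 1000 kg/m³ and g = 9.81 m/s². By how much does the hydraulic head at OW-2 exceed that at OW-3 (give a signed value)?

Total head at OW-2: h = 93.56 − 9.62 = 83.94 m.
Pressure head at OW-3: ψ = P/(ρg) = 876.9×1000 / (1000 × 9.81) = 89.39 m.
Total head at OW-3: h = z + ψ = -9.39 + 89.39 = 80.00 m.
Head difference: h(OW-2) − h(OW-3) = 83.94 − 80.00 = 3.94 m.

Δh ≈ 3.94 m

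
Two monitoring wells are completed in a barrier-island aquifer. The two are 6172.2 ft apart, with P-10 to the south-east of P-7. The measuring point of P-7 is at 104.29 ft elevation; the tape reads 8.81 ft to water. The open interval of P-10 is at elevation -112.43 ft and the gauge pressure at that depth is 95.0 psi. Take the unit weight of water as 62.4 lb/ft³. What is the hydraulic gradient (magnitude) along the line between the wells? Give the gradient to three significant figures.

i ≈ 0.00183

Total head at P-7: h = 104.29 − 8.81 = 95.48 ft.
Pressure head at P-10: ψ = 144·P/γ = 144 × 95.0 / 62.4 = 219.23 ft.
Total head at P-10: h = z + ψ = -112.43 + 219.23 = 106.80 ft.
Head difference: h(P-7) − h(P-10) = 95.48 − 106.80 = -11.32 ft.
Hydraulic gradient: i = |Δh| / L = 11.32 / 6172.2 = 0.00183.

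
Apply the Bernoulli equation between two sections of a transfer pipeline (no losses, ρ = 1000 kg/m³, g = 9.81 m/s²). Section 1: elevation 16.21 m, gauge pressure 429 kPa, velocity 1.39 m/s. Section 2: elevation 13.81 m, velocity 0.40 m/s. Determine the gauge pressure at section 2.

P₂ ≈ 453 kPa

Pressure head at 1: ψ₁ = P₁/(ρg) = 429×1000 / (1000 × 9.81) = 43.73 m.
Velocity heads: v₁²/2g = 1.39²/19.62 = 0.098 m; v₂²/2g = 0.40²/19.62 = 0.008 m.
Total head H = z₁ + ψ₁ + v₁²/2g = 16.21 + 43.73 + 0.098 = 60.04 m.
ψ₂ = H − z₂ − v₂²/2g = 60.04 − 13.81 − 0.008 = 46.22 m.
P₂ = ρgψ₂ = 1000 × 9.81 × 46.22 ≈ 453 kPa.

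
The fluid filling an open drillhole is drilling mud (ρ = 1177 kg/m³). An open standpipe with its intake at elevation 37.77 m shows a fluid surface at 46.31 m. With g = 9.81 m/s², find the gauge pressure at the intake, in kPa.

Pressure head ψ = h − z = 46.31 − 37.77 = 8.54 m.
P = ρgψ = 1177 × 9.81 × 8.54 = 98606 Pa ≈ 98.6 kPa.

P ≈ 98.6 kPa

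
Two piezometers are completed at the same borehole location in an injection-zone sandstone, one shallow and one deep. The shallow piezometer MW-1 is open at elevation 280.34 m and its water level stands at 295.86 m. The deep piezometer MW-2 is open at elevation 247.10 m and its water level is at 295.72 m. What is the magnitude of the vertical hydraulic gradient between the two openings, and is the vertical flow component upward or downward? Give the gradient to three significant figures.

Total head at MW-1: h = 295.86 m (water level in the standpipe).
Total head at MW-2: h = 295.72 m.
Δh = h(MW-1) − h(MW-2) = 295.86 − 295.72 = 0.14 m.
Vertical separation Δz = 280.34 − 247.10 = 33.24 m.
|i_v| = |Δh| / Δz = 0.14 / 33.24 = 0.00421.
Head is higher in the shallow piezometer, so vertical flow is downward (recharge condition).

|i_v| ≈ 0.00421; vertical flow is downward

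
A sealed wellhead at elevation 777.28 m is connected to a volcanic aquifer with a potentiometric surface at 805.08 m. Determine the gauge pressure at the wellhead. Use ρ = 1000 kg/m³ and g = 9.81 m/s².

P ≈ 273 kPa

Head above the cap: Δh = 805.08 − 777.28 = 27.80 m.
P = ρgΔh = 1000 × 9.81 × 27.80 = 272718 Pa ≈ 273 kPa.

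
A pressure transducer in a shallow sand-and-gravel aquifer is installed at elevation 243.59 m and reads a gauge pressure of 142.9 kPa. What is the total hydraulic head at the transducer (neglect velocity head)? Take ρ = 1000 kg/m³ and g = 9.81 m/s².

h ≈ 258.16 m

ψ = P/(ρg) = 142.9×1000 / (1000 × 9.81) = 14.57 m.
h = z + ψ = 243.59 + 14.57 = 258.16 m.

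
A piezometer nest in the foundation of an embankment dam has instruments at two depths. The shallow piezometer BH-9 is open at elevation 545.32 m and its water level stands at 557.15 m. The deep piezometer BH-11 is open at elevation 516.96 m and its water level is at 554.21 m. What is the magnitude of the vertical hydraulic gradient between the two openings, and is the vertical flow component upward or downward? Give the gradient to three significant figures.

|i_v| ≈ 0.104; vertical flow is downward

Total head at BH-9: h = 557.15 m (water level in the standpipe).
Total head at BH-11: h = 554.21 m.
Δh = h(BH-9) − h(BH-11) = 557.15 − 554.21 = 2.94 m.
Vertical separation Δz = 545.32 − 516.96 = 28.36 m.
|i_v| = |Δh| / Δz = 2.94 / 28.36 = 0.104.
Head is higher in the shallow piezometer, so vertical flow is downward (recharge condition).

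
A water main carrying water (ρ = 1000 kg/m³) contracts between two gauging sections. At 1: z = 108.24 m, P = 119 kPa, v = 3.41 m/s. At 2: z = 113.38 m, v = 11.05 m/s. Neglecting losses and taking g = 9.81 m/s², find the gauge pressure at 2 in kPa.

Pressure head at 1: ψ₁ = P₁/(ρg) = 119×1000 / (1000 × 9.81) = 12.13 m.
Velocity heads: v₁²/2g = 3.41²/19.62 = 0.593 m; v₂²/2g = 11.05²/19.62 = 6.223 m.
Total head H = z₁ + ψ₁ + v₁²/2g = 108.24 + 12.13 + 0.593 = 120.96 m.
ψ₂ = H − z₂ − v₂²/2g = 120.96 − 113.38 − 6.223 = 1.36 m.
P₂ = ρgψ₂ = 1000 × 9.81 × 1.36 ≈ 13.3 kPa.

P₂ ≈ 13.3 kPa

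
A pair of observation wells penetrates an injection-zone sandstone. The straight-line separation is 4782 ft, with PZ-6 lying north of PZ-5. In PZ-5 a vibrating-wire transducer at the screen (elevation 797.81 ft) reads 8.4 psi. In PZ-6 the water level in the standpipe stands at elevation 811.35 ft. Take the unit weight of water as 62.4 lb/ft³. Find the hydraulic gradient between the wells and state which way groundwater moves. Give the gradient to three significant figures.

Pressure head at PZ-5: ψ = 144·P/γ = 144 × 8.4 / 62.4 = 19.38 ft.
Total head at PZ-5: h = z + ψ = 797.81 + 19.38 = 817.19 ft.
Total head at PZ-6: h = 811.35 ft (water level in the piezometer is the total head).
Head difference: h(PZ-5) − h(PZ-6) = 817.19 − 811.35 = 5.84 ft.
Hydraulic gradient: i = |Δh| / L = 5.84 / 4782 = 0.00122.
Flow is from higher to lower head: from PZ-5 toward PZ-6, i.e. toward the north.

i ≈ 0.00122; groundwater flows toward the north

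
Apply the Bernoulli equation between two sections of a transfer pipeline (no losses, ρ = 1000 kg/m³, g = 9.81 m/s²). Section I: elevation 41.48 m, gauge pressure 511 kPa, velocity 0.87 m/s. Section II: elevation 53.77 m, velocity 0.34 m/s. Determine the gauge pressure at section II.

Pressure head at I: ψ₁ = P₁/(ρg) = 511×1000 / (1000 × 9.81) = 52.09 m.
Velocity heads: v₁²/2g = 0.87²/19.62 = 0.039 m; v₂²/2g = 0.34²/19.62 = 0.006 m.
Total head H = z₁ + ψ₁ + v₁²/2g = 41.48 + 52.09 + 0.039 = 93.61 m.
ψ₂ = H − z₂ − v₂²/2g = 93.61 − 53.77 − 0.006 = 39.83 m.
P₂ = ρgψ₂ = 1000 × 9.81 × 39.83 ≈ 391 kPa.

P₂ ≈ 391 kPa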